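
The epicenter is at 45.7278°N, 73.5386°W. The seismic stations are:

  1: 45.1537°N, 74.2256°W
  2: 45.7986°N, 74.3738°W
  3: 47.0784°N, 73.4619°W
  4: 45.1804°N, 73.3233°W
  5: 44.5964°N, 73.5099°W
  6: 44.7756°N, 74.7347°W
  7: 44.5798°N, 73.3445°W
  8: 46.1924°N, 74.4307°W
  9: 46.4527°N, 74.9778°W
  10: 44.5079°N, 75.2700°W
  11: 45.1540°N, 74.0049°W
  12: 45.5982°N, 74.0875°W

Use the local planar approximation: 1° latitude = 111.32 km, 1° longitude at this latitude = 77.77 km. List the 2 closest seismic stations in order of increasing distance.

Distances from 45.7278°N, 73.5386°W:
1: √((-0.5741·111.32)² + (-0.6870·77.77)²) = √(4084.336251 + 2854.550115) = 83.3000 km
2: √((0.0708·111.32)² + (-0.8352·77.77)²) = √(62.117349 + 4218.957682) = 65.4299 km
3: √((1.3506·111.32)² + (0.0767·77.77)²) = √(22604.759256 + 35.580736) = 150.4671 km
4: √((-0.5474·111.32)² + (0.2153·77.77)²) = √(3713.265320 + 280.357551) = 63.1951 km
5: √((-1.1314·111.32)² + (0.0287·77.77)²) = √(15862.759658 + 4.981820) = 125.9672 km
6: √((-0.9522·111.32)² + (-1.1961·77.77)²) = √(11235.767649 + 8652.850070) = 141.0270 km
7: √((-1.1480·111.32)² + (0.1941·77.77)²) = √(16331.654038 + 227.863765) = 128.6838 km
8: √((0.4646·111.32)² + (-0.8921·77.77)²) = √(2674.883096 + 4813.392497) = 86.5348 km
9: √((0.7249·111.32)² + (-1.4392·77.77)²) = √(6511.823112 + 12527.560206) = 137.9833 km
10: √((-1.2199·111.32)² + (-1.7314·77.77)²) = √(18441.441189 + 18130.885876) = 191.2389 km
11: √((-0.5738·111.32)² + (-0.4663·77.77)²) = √(4080.068769 + 1315.088648) = 73.4517 km
12: √((-0.1296·111.32)² + (-0.5489·77.77)²) = √(208.140406 + 1822.261331) = 45.0600 km
Sorted: 12 (45.0600 km) < 4 (63.1951 km) < 2 (65.4299 km) < 11 (73.4517 km) < …

12, 4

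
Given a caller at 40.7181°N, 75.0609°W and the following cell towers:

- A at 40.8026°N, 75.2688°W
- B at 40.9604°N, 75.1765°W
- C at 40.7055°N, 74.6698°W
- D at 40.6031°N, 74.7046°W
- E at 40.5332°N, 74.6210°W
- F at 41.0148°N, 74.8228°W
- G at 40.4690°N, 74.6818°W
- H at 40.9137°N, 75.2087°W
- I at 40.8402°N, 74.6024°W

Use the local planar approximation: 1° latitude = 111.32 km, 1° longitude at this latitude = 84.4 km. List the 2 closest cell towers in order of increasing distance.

Distances from 40.7181°N, 75.0609°W:
A: √((0.0845·111.32)² + (-0.2079·84.4)²) = √(88.482995 + 307.888786) = 19.9091 km
B: √((0.2423·111.32)² + (-0.1156·84.4)²) = √(727.533882 + 95.192024) = 28.6832 km
C: √((-0.0126·111.32)² + (0.3911·84.4)²) = √(1.967377 + 1089.583518) = 33.0386 km
D: √((-0.1150·111.32)² + (0.3563·84.4)²) = √(163.886083 + 904.308344) = 32.6832 km
E: √((-0.1849·111.32)² + (0.4399·84.4)²) = √(423.662688 + 1378.455712) = 42.4514 km
F: √((0.2967·111.32)² + (0.2381·84.4)²) = √(1090.891324 + 403.834747) = 38.6617 km
G: √((-0.2491·111.32)² + (0.3791·84.4)²) = √(768.942474 + 1023.746576) = 42.3402 km
H: √((0.1956·111.32)² + (-0.1478·84.4)²) = √(474.115437 + 155.608659) = 25.0943 km
I: √((0.1221·111.32)² + (0.4585·84.4)²) = √(184.747140 + 1497.488767) = 41.0151 km
Sorted: A (19.9091 km) < H (25.0943 km) < B (28.6832 km) < D (32.6832 km) < …

A, H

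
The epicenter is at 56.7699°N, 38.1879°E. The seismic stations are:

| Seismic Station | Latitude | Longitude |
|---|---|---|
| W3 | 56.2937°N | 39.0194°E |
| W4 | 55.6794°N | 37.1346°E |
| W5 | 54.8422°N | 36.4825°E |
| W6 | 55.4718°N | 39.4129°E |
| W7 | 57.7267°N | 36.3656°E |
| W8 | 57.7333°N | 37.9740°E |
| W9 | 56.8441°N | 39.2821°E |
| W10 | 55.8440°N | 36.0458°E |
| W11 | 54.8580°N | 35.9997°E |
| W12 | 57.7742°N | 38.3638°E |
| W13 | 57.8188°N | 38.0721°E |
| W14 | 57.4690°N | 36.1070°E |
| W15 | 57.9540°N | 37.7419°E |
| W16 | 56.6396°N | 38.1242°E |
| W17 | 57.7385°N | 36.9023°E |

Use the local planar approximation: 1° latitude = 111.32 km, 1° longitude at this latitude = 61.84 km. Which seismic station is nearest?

Distances from 56.7699°N, 38.1879°E:
W3: √((-0.4762·111.32)² + (0.8315·61.84)²) = √(2810.122016 + 2644.012286) = 73.8521 km
W4: √((-1.0905·111.32)² + (-1.0533·61.84)²) = √(14736.614919 + 4242.707876) = 137.7655 km
W5: √((-1.9277·111.32)² + (-1.7054·61.84)²) = √(46049.539340 + 11122.219945) = 239.1062 km
W6: √((-1.2981·111.32)² + (1.2250·61.84)²) = √(20881.548208 + 5738.668516) = 163.1570 km
W7: √((0.9568·111.32)² + (-1.8223·61.84)²) = √(11344.588008 + 12699.268693) = 155.0608 km
W8: √((0.9634·111.32)² + (-0.2139·61.84)²) = √(11501.637595 + 174.968767) = 108.0583 km
W9: √((0.0742·111.32)² + (1.0942·61.84)²) = √(68.226675 + 4578.596613) = 68.1676 km
W10: √((-0.9259·111.32)² + (-2.1421·61.84)²) = √(10623.669796 + 17547.629019) = 167.8431 km
W11: √((-1.9119·111.32)² + (-2.1882·61.84)²) = √(45297.761595 + 18311.039067) = 252.2079 km
W12: √((1.0043·111.32)² + (0.1759·61.84)²) = √(12498.943955 + 118.323400) = 112.3266 km
W13: √((1.0489·111.32)² + (-0.1158·61.84)²) = √(13633.726142 + 51.280952) = 116.9829 km
W14: √((0.6991·111.32)² + (-2.0809·61.84)²) = √(6056.545714 + 16559.277428) = 150.3856 km
W15: √((1.1841·111.32)² + (-0.4460·61.84)²) = √(17374.933760 + 760.691703) = 134.6686 km
W16: √((-0.1303·111.32)² + (-0.0637·61.84)²) = √(210.394909 + 15.517360) = 15.0304 km
W17: √((0.9686·111.32)² + (-1.2856·61.84)²) = √(11626.134014 + 6320.489138) = 133.9650 km
Minimum: W16 at 15.0304 km.

W16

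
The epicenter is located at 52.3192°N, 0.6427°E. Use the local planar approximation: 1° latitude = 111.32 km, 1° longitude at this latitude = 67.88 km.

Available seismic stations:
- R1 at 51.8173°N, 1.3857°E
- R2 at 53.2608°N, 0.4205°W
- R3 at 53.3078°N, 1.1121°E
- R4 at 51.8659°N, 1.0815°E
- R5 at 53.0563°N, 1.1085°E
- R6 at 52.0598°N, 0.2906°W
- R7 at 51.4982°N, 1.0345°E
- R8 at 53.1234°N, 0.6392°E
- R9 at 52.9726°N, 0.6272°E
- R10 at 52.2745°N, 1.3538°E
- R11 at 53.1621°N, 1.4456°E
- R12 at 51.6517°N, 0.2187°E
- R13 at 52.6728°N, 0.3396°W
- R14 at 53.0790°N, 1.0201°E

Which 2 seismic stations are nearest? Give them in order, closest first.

R10, R4

Distances from 52.3192°N, 0.6427°E:
R1: √((-0.5019·111.32)² + (0.7430·67.88)²) = √(3121.625406 + 2543.673086) = 75.2682 km
R2: √((0.9416·111.32)² + (-1.0632·67.88)²) = √(10987.004313 + 5208.511209) = 127.2616 km
R3: √((0.9886·111.32)² + (0.4694·67.88)²) = √(12111.212036 + 1015.242612) = 114.5707 km
R4: √((-0.4533·111.32)² + (0.4388·67.88)²) = √(2546.348449 + 887.190546) = 58.5964 km
R5: √((0.7371·111.32)² + (0.4658·67.88)²) = √(6732.854321 + 999.729795) = 87.9351 km
R6: √((-0.2594·111.32)² + (-0.9333·67.88)²) = √(833.846939 + 4013.527093) = 69.6231 km
R7: √((-0.8210·111.32)² + (0.3918·67.88)²) = √(8352.812055 + 707.314450) = 95.1847 km
R8: √((0.8042·111.32)² + (-0.0035·67.88)²) = √(8014.464930 + 0.056444) = 89.5239 km
R9: √((0.6534·111.32)² + (-0.0155·67.88)²) = √(5290.596687 + 1.106999) = 72.7441 km
R10: √((-0.0447·111.32)² + (0.7111·67.88)²) = √(24.760616 + 2329.941541) = 48.5253 km
R11: √((0.8429·111.32)² + (0.8029·67.88)²) = √(8804.374413 + 2970.342869) = 108.5114 km
R12: √((-0.6675·111.32)² + (-0.4240·67.88)²) = √(5521.396497 + 828.352868) = 79.6853 km
R13: √((0.3536·111.32)² + (-0.9823·67.88)²) = √(1549.426245 + 4446.025563) = 77.4303 km
R14: √((0.7598·111.32)² + (0.3774·67.88)²) = √(7153.934735 + 656.277415) = 88.3754 km
Sorted: R10 (48.5253 km) < R4 (58.5964 km) < R6 (69.6231 km) < R9 (72.7441 km) < …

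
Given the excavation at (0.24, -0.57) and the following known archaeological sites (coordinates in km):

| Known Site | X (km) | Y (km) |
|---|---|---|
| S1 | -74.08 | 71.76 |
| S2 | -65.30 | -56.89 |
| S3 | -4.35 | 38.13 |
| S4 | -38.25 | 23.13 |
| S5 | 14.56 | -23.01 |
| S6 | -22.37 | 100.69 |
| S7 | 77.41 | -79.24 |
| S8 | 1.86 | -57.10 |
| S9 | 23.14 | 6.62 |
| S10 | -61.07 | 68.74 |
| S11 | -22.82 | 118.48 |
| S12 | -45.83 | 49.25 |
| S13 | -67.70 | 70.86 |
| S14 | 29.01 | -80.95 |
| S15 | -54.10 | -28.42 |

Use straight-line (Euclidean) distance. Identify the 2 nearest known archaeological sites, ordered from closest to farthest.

S9, S5

Distances from (0.24, -0.57):
S1: √((-74.32)² + (72.33)²) = √(5523.4624 + 5231.6289) = 103.71 km
S2: √((-65.54)² + (-56.32)²) = √(4295.4916 + 3171.9424) = 86.41 km
S3: √((-4.59)² + (38.70)²) = √(21.0681 + 1497.6900) = 38.97 km
S4: √((-38.49)² + (23.70)²) = √(1481.4801 + 561.6900) = 45.20 km
S5: √((14.32)² + (-22.44)²) = √(205.0624 + 503.5536) = 26.62 km
S6: √((-22.61)² + (101.26)²) = √(511.2121 + 10253.5876) = 103.75 km
S7: √((77.17)² + (-78.67)²) = √(5955.2089 + 6188.9689) = 110.20 km
S8: √((1.62)² + (-56.53)²) = √(2.6244 + 3195.6409) = 56.55 km
S9: √((22.90)² + (7.19)²) = √(524.4100 + 51.6961) = 24.00 km
S10: √((-61.31)² + (69.31)²) = √(3758.9161 + 4803.8761) = 92.54 km
S11: √((-23.06)² + (119.05)²) = √(531.7636 + 14172.9025) = 121.26 km
S12: √((-46.07)² + (49.82)²) = √(2122.4449 + 2482.0324) = 67.86 km
S13: √((-67.94)² + (71.43)²) = √(4615.8436 + 5102.2449) = 98.58 km
S14: √((28.77)² + (-80.38)²) = √(827.7129 + 6460.9444) = 85.37 km
S15: √((-54.34)² + (-27.85)²) = √(2952.8356 + 775.6225) = 61.06 km
Sorted: S9 (24.00 km) < S5 (26.62 km) < S3 (38.97 km) < S4 (45.20 km) < …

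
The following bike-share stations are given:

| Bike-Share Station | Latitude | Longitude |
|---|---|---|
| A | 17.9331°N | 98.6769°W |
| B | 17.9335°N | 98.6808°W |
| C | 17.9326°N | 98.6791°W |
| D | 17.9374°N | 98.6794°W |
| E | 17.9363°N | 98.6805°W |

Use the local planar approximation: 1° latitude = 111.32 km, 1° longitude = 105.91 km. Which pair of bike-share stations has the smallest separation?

D and E

Pairwise distances:
A–B: 0.4154 km
A–C: 0.2396 km
A–D: 0.5470 km
A–E: 0.5218 km
B–C: 0.2060 km
B–D: 0.4588 km
B–E: 0.3133 km
C–D: 0.5353 km
C–E: 0.4378 km
D–E: 0.1690 km
Closest pair: D–E at 0.1690 km.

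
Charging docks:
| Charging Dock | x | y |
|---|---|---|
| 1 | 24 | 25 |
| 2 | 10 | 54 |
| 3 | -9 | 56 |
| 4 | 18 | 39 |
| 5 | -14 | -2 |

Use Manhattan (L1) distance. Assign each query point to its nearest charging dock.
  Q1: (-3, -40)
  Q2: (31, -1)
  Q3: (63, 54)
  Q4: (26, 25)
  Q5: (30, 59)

Q1 at (-3, -40):
  1: |27| + |65| = 27 + 65 = 92
  2: |13| + |94| = 13 + 94 = 107
  3: |-6| + |96| = 6 + 96 = 102
  4: |21| + |79| = 21 + 79 = 100
  5: |-11| + |38| = 11 + 38 = 49
  → nearest: 5 (49)
Q2 at (31, -1):
  1: |-7| + |26| = 7 + 26 = 33
  2: |-21| + |55| = 21 + 55 = 76
  3: |-40| + |57| = 40 + 57 = 97
  4: |-13| + |40| = 13 + 40 = 53
  5: |-45| + |-1| = 45 + 1 = 46
  → nearest: 1 (33)
Q3 at (63, 54):
  1: |-39| + |-29| = 39 + 29 = 68
  2: |-53| + |0| = 53 + 0 = 53
  3: |-72| + |2| = 72 + 2 = 74
  4: |-45| + |-15| = 45 + 15 = 60
  5: |-77| + |-56| = 77 + 56 = 133
  → nearest: 2 (53)
Q4 at (26, 25):
  1: |-2| + |0| = 2 + 0 = 2
  2: |-16| + |29| = 16 + 29 = 45
  3: |-35| + |31| = 35 + 31 = 66
  4: |-8| + |14| = 8 + 14 = 22
  5: |-40| + |-27| = 40 + 27 = 67
  → nearest: 1 (2)
Q5 at (30, 59):
  1: |-6| + |-34| = 6 + 34 = 40
  2: |-20| + |-5| = 20 + 5 = 25
  3: |-39| + |-3| = 39 + 3 = 42
  4: |-12| + |-20| = 12 + 20 = 32
  5: |-44| + |-61| = 44 + 61 = 105
  → nearest: 2 (25)

Q1→5; Q2→1; Q3→2; Q4→1; Q5→2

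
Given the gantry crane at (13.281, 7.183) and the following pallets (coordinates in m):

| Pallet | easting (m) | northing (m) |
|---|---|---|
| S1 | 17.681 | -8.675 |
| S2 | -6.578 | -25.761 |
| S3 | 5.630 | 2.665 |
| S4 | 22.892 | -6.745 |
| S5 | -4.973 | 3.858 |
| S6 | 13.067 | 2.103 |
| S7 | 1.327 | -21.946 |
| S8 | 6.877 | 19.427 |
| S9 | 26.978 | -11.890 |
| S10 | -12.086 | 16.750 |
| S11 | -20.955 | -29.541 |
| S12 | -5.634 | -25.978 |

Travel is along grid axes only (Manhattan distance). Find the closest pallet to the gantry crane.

Distances from (13.281, 7.183):
S1: 20.258 m
S2: 52.803 m
S3: 12.169 m
S4: 23.539 m
S5: 21.579 m
S6: 5.294 m
S7: 41.083 m
S8: 18.648 m
S9: 32.770 m
S10: 34.934 m
S11: 70.960 m
S12: 52.076 m
Minimum: S6 at 5.294 m.

S6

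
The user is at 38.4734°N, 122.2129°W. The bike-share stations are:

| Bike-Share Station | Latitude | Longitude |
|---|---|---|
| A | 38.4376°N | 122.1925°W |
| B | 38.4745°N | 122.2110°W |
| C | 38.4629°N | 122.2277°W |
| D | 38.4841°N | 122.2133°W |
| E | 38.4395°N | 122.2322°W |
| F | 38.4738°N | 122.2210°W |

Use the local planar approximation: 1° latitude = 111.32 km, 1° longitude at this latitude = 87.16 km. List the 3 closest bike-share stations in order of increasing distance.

Distances from 38.4734°N, 122.2129°W:
A: √((-0.0358·111.32)² + (0.0204·87.16)²) = √(15.882265 + 3.161512) = 4.3639 km
B: √((0.0011·111.32)² + (0.0019·87.16)²) = √(0.014994 + 0.027425) = 0.2060 km
C: √((-0.0105·111.32)² + (-0.0148·87.16)²) = √(1.366234 + 1.664017) = 1.7408 km
D: √((0.0107·111.32)² + (-0.0004·87.16)²) = √(1.418776 + 0.001215) = 1.1916 km
E: √((-0.0339·111.32)² + (-0.0193·87.16)²) = √(14.241174 + 2.829756) = 4.1317 km
F: √((0.0004·111.32)² + (-0.0081·87.16)²) = √(0.001983 + 0.498430) = 0.7074 km
Sorted: B (0.2060 km) < F (0.7074 km) < D (1.1916 km) < C (1.7408 km) < E (4.1317 km) < …

B, F, D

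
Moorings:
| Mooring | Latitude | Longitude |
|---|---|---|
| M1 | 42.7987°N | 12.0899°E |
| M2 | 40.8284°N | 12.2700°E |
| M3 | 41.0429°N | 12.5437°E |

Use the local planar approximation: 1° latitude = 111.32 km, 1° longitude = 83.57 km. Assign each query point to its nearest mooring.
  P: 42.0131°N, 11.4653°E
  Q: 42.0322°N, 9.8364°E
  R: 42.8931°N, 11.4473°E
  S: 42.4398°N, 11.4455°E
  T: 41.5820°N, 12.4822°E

P at 42.0131°N, 11.4653°E:
  M1: 101.8462 km
  M2: 148.0370 km
  M3: 140.6646 km
  → nearest: M1 (101.8462 km)
Q at 42.0322°N, 9.8364°E:
  M1: 206.7534 km
  M2: 243.5563 km
  M3: 251.6287 km
  → nearest: M1 (206.7534 km)
R at 42.8931°N, 11.4473°E:
  M1: 54.7206 km
  M2: 239.9052 km
  M3: 225.4254 km
  → nearest: M1 (54.7206 km)
S at 42.4398°N, 11.4455°E:
  M1: 67.0546 km
  M2: 192.1594 km
  M3: 180.5660 km
  → nearest: M1 (67.0546 km)
T at 41.5820°N, 12.4822°E:
  M1: 139.3544 km
  M2: 85.7446 km
  M3: 60.2323 km
  → nearest: M3 (60.2323 km)

P→M1; Q→M1; R→M1; S→M1; T→M3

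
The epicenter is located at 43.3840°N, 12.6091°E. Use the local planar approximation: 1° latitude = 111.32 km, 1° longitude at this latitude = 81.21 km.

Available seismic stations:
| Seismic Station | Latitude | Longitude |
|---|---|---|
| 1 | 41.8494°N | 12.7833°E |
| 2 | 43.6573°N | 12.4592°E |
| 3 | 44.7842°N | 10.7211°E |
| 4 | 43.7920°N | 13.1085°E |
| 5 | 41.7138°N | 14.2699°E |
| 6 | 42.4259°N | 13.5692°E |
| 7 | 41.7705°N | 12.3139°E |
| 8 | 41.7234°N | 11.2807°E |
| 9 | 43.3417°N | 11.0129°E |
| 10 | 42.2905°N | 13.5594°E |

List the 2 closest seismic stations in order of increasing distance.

Distances from 43.3840°N, 12.6091°E:
1: √((-1.5346·111.32)² + (0.1742·81.21)²) = √(29183.460158 + 200.131441) = 171.4164 km
2: √((0.2733·111.32)² + (-0.1499·81.21)²) = √(925.604929 + 148.191156) = 32.7688 km
3: √((1.4002·111.32)² + (-1.8880·81.21)²) = √(24295.539199 + 23508.396167) = 218.6411 km
4: √((0.4080·111.32)² + (0.4994·81.21)²) = √(2062.845592 + 1644.811361) = 60.8905 km
5: √((-1.6702·111.32)² + (1.6608·81.21)²) = √(34568.724386 + 18190.879345) = 229.6946 km
6: √((-0.9581·111.32)² + (0.9601·81.21)²) = √(11375.436636 + 6079.277393) = 132.1163 km
7: √((-1.6135·111.32)² + (-0.2952·81.21)²) = √(32261.483564 + 574.713935) = 181.2076 km
8: √((-1.6606·111.32)² + (-1.3284·81.21)²) = √(34172.477206 + 11637.957177) = 214.0337 km
9: √((-0.0423·111.32)² + (-1.5962·81.21)²) = √(22.173136 + 16803.263349) = 129.7129 km
10: √((-1.0935·111.32)² + (0.9503·81.21)²) = √(14817.808236 + 5955.805130) = 144.1305 km
Sorted: 2 (32.7688 km) < 4 (60.8905 km) < 9 (129.7129 km) < 6 (132.1163 km) < …

2, 4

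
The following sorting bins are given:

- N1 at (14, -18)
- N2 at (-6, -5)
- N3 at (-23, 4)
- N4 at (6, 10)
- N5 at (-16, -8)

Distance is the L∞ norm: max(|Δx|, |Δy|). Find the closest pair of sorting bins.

N2 and N5

Pairwise distances:
N1–N2: max(|-20|, |13|) = 20
N1–N3: max(|-37|, |22|) = 37
N1–N4: max(|-8|, |28|) = 28
N1–N5: max(|-30|, |10|) = 30
N2–N3: max(|-17|, |9|) = 17
N2–N4: max(|12|, |15|) = 15
N2–N5: max(|-10|, |-3|) = 10
N3–N4: max(|29|, |6|) = 29
N3–N5: max(|7|, |-12|) = 12
N4–N5: max(|-22|, |-18|) = 22
Closest pair: N2–N5 at 10.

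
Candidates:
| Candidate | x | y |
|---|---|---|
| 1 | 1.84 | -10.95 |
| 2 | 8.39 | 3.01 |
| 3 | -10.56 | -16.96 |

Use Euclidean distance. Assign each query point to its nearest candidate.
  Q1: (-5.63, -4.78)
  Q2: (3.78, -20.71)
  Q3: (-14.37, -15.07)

Q1→1; Q2→1; Q3→3

Q1 at (-5.63, -4.78):
  1: 9.69
  2: 16.04
  3: 13.14
  → nearest: 1 (9.69)
Q2 at (3.78, -20.71):
  1: 9.95
  2: 24.16
  3: 14.82
  → nearest: 1 (9.95)
Q3 at (-14.37, -15.07):
  1: 16.73
  2: 29.07
  3: 4.25
  → nearest: 3 (4.25)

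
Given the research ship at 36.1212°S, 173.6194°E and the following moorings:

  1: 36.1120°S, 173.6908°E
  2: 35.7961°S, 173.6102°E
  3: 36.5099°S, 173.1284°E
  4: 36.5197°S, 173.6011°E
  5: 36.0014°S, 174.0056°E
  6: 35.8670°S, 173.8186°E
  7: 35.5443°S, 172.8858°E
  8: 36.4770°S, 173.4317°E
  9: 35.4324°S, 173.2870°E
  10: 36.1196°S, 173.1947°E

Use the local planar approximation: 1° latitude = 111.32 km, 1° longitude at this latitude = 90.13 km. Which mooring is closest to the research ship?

Distances from 36.1212°S, 173.6194°E:
1: 6.5163 km
2: 36.1996 km
3: 61.8927 km
4: 44.3917 km
5: 37.2755 km
6: 33.5126 km
7: 92.1740 km
8: 43.0693 km
9: 82.3222 km
10: 38.2786 km
Minimum: 1 at 6.5163 km.

1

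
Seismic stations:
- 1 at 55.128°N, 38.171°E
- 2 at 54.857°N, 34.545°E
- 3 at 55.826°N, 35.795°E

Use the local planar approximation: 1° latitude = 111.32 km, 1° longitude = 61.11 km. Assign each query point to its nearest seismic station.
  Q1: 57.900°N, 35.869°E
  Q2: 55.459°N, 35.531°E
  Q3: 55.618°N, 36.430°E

Q1 at 57.900°N, 35.869°E:
  1: √((-2.772·111.32)² + (2.302·61.11)²) = √(95221.02393 + 19789.51752) = 339.132 km
  2: √((-3.043·111.32)² + (-1.324·61.11)²) = √(114749.36741 + 6546.36984) = 348.275 km
  3: √((-2.074·111.32)² + (-0.074·61.11)²) = √(53304.50312 + 20.44975) = 230.922 km
  → nearest: 3 (230.922 km)
Q2 at 55.459°N, 35.531°E:
  1: √((-0.331·111.32)² + (2.640·61.11)²) = √(1357.69551 + 26027.49796) = 165.485 km
  2: √((-0.602·111.32)² + (-0.986·61.11)²) = √(4490.96197 + 3630.59995) = 90.120 km
  3: √((0.367·111.32)² + (0.264·61.11)²) = √(1669.08527 + 260.27498) = 43.924 km
  → nearest: 3 (43.924 km)
Q3 at 55.618°N, 36.430°E:
  1: √((-0.490·111.32)² + (1.741·61.11)²) = √(2975.35339 + 11319.36618) = 119.561 km
  2: √((-0.761·111.32)² + (-1.885·61.11)²) = √(7176.54990 + 13269.27750) = 142.989 km
  3: √((0.208·111.32)² + (-0.635·61.11)²) = √(536.13365 + 1505.81638) = 45.188 km
  → nearest: 3 (45.188 km)

Q1→3; Q2→3; Q3→3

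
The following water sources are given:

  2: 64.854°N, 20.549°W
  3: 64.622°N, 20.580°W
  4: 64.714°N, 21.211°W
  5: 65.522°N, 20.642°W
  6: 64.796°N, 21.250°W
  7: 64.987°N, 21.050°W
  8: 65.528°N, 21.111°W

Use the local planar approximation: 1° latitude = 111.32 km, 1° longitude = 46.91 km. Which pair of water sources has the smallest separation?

Pairwise distances:
2–3: 25.867 km
2–4: 34.746 km
2–5: 74.490 km
2–6: 33.512 km
2–7: 27.777 km
2–8: 79.527 km
3–4: 31.322 km
3–5: 100.230 km
3–6: 36.919 km
3–7: 46.228 km
3–8: 103.886 km
4–5: 93.823 km
4–6: 9.310 km
4–7: 31.315 km
4–8: 90.736 km
5–6: 85.703 km
5–7: 62.556 km
5–8: 22.011 km
6–7: 23.240 km
6–8: 81.747 km
7–8: 60.292 km
Closest pair: 4–6 at 9.310 km.

4 and 6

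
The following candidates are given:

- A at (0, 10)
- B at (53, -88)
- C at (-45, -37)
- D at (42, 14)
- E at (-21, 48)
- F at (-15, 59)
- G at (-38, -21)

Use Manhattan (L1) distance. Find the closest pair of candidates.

E and F

Pairwise distances:
A–B: |53| + |-98| = 53 + 98 = 151
A–C: |-45| + |-47| = 45 + 47 = 92
A–D: |42| + |4| = 42 + 4 = 46
A–E: |-21| + |38| = 21 + 38 = 59
A–F: |-15| + |49| = 15 + 49 = 64
A–G: |-38| + |-31| = 38 + 31 = 69
B–C: |-98| + |51| = 98 + 51 = 149
B–D: |-11| + |102| = 11 + 102 = 113
B–E: |-74| + |136| = 74 + 136 = 210
B–F: |-68| + |147| = 68 + 147 = 215
B–G: |-91| + |67| = 91 + 67 = 158
C–D: |87| + |51| = 87 + 51 = 138
C–E: |24| + |85| = 24 + 85 = 109
C–F: |30| + |96| = 30 + 96 = 126
C–G: |7| + |16| = 7 + 16 = 23
D–E: |-63| + |34| = 63 + 34 = 97
D–F: |-57| + |45| = 57 + 45 = 102
D–G: |-80| + |-35| = 80 + 35 = 115
E–F: |6| + |11| = 6 + 11 = 17
E–G: |-17| + |-69| = 17 + 69 = 86
F–G: |-23| + |-80| = 23 + 80 = 103
Closest pair: E–F at 17.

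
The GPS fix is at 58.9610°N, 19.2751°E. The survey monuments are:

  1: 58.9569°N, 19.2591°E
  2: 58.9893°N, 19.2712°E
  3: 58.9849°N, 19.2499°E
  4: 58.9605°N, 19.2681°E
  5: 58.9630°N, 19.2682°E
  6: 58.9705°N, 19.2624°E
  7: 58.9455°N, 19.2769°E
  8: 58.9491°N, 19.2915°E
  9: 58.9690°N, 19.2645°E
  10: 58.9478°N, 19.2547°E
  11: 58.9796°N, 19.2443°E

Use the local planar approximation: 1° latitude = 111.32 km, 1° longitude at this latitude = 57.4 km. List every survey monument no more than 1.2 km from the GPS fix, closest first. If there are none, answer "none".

Distances from 58.9610°N, 19.2751°E:
1: 1.0256 km
2: 3.1583 km
3: 3.0283 km
4: 0.4056 km
5: 0.4543 km
6: 1.2844 km
7: 1.7286 km
8: 1.6251 km
9: 1.0786 km
10: 1.8789 km
11: 2.7226 km
Threshold 1.2 km: 4 (0.4056 km), 5 (0.4543 km), 1 (1.0256 km), 9 (1.0786 km) are within range.

4, 5, 1, 9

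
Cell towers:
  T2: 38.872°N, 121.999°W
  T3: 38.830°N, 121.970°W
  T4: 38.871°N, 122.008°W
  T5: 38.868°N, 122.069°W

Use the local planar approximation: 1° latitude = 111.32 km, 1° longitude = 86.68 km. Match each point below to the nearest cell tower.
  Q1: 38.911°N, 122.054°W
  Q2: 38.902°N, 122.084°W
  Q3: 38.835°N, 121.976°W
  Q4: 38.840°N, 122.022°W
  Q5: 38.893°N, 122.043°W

Q1→T5; Q2→T5; Q3→T3; Q4→T4; Q5→T5

Q1 at 38.911°N, 122.054°W:
  T2: √((-0.039·111.32)² + (0.055·86.68)²) = √(18.84845 + 22.72810) = 6.448 km
  T3: √((-0.081·111.32)² + (0.084·86.68)²) = √(81.30485 + 53.01471) = 11.590 km
  T4: √((-0.040·111.32)² + (0.046·86.68)²) = √(19.82743 + 15.89840) = 5.977 km
  T5: √((-0.043·111.32)² + (-0.015·86.68)²) = √(22.91307 + 1.69052) = 4.960 km
  → nearest: T5 (4.960 km)
Q2 at 38.902°N, 122.084°W:
  T2: √((-0.030·111.32)² + (0.085·86.68)²) = √(11.15293 + 54.28448) = 8.089 km
  T3: √((-0.072·111.32)² + (0.114·86.68)²) = √(64.24087 + 97.64444) = 12.723 km
  T4: √((-0.031·111.32)² + (0.076·86.68)²) = √(11.90885 + 43.39753) = 7.437 km
  T5: √((-0.034·111.32)² + (0.015·86.68)²) = √(14.32532 + 1.69052) = 4.002 km
  → nearest: T5 (4.002 km)
Q3 at 38.835°N, 121.976°W:
  T2: √((0.037·111.32)² + (-0.023·86.68)²) = √(16.96484 + 3.97460) = 4.576 km
  T3: √((-0.005·111.32)² + (0.006·86.68)²) = √(0.30980 + 0.27048) = 0.762 km
  T4: √((0.036·111.32)² + (-0.032·86.68)²) = √(16.06022 + 7.69374) = 4.874 km
  T5: √((0.033·111.32)² + (-0.093·86.68)²) = √(13.49504 + 64.98359) = 8.859 km
  → nearest: T3 (0.762 km)
Q4 at 38.840°N, 122.022°W:
  T2: √((0.032·111.32)² + (0.023·86.68)²) = √(12.68955 + 3.97460) = 4.082 km
  T3: √((-0.010·111.32)² + (0.052·86.68)²) = √(1.23921 + 20.31629) = 4.643 km
  T4: √((0.031·111.32)² + (0.014·86.68)²) = √(11.90885 + 1.47263) = 3.658 km
  T5: √((0.028·111.32)² + (-0.047·86.68)²) = √(9.71544 + 16.59715) = 5.130 km
  → nearest: T4 (3.658 km)
Q5 at 38.893°N, 122.043°W:
  T2: √((-0.021·111.32)² + (0.044·86.68)²) = √(5.46493 + 14.54599) = 4.473 km
  T3: √((-0.063·111.32)² + (0.073·86.68)²) = √(49.18441 + 40.03903) = 9.446 km
  T4: √((-0.022·111.32)² + (0.035·86.68)²) = √(5.99780 + 9.20394) = 3.899 km
  T5: √((-0.025·111.32)² + (-0.026·86.68)²) = √(7.74509 + 5.07907) = 3.581 km
  → nearest: T5 (3.581 km)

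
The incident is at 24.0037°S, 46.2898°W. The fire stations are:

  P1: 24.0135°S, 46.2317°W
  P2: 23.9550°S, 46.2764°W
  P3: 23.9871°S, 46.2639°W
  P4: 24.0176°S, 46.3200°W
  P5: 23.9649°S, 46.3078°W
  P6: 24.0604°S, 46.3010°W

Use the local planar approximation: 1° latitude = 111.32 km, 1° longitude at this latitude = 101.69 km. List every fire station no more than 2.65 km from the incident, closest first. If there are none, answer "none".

none

Distances from 24.0037°S, 46.2898°W:
P1: 6.0081 km
P2: 5.5899 km
P3: 3.2174 km
P4: 3.4388 km
P5: 4.6911 km
P6: 6.4138 km
Threshold 2.65 km: none within range.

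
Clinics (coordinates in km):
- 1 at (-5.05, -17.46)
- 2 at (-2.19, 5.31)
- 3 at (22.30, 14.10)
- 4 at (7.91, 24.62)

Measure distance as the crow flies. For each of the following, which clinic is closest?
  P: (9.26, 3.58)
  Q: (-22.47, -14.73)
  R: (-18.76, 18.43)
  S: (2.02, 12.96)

P→2; Q→1; R→2; S→2

P at (9.26, 3.58):
  1: 25.45 km
  2: 11.58 km
  3: 16.75 km
  4: 21.08 km
  → nearest: 2 (11.58 km)
Q at (-22.47, -14.73):
  1: 17.63 km
  2: 28.51 km
  3: 53.25 km
  4: 49.71 km
  → nearest: 1 (17.63 km)
R at (-18.76, 18.43):
  1: 38.42 km
  2: 21.14 km
  3: 41.29 km
  4: 27.38 km
  → nearest: 2 (21.14 km)
S at (2.02, 12.96):
  1: 31.23 km
  2: 8.73 km
  3: 20.31 km
  4: 13.06 km
  → nearest: 2 (8.73 km)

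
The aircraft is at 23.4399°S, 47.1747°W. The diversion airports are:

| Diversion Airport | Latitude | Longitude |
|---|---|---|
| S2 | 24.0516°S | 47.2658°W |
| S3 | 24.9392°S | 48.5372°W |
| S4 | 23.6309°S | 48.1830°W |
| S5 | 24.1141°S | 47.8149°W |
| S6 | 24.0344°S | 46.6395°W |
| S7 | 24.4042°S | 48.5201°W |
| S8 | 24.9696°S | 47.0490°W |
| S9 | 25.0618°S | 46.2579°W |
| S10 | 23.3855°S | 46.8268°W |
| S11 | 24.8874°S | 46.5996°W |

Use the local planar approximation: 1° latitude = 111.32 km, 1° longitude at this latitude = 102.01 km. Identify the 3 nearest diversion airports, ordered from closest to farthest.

Distances from 23.4399°S, 47.1747°W:
S2: √((-0.6117·111.32)² + (-0.0911·102.01)²) = √(4636.853304 + 86.361912) = 68.7257 km
S3: √((-1.4993·111.32)² + (-1.3625·102.01)²) = √(27856.302973 + 19317.837879) = 217.1961 km
S4: √((-0.1910·111.32)² + (-1.0083·102.01)²) = √(452.077747 + 10579.497238) = 105.0313 km
S5: √((-0.6742·111.32)² + (-0.6402·102.01)²) = √(5632.794298 + 4264.978387) = 99.4876 km
S6: √((-0.5945·111.32)² + (0.5352·102.01)²) = √(4379.757986 + 2980.696136) = 85.7931 km
S7: √((-0.9643·111.32)² + (-1.3454·102.01)²) = √(11523.137094 + 18835.985256) = 174.2387 km
S8: √((-1.5297·111.32)² + (0.1257·102.01)²) = √(28997.391273 + 164.420533) = 170.7683 km
S9: √((-1.6219·111.32)² + (0.9168·102.01)²) = √(32598.269279 + 8746.508134) = 203.3342 km
S10: √((0.0544·111.32)² + (0.3479·102.01)²) = √(36.672811 + 1259.488924) = 36.0022 km
S11: √((-1.4475·111.32)² + (0.5751·102.01)²) = √(25964.713814 + 3441.693807) = 171.4830 km
Sorted: S10 (36.0022 km) < S2 (68.7257 km) < S6 (85.7931 km) < S5 (99.4876 km) < S4 (105.0313 km) < …

S10, S2, S6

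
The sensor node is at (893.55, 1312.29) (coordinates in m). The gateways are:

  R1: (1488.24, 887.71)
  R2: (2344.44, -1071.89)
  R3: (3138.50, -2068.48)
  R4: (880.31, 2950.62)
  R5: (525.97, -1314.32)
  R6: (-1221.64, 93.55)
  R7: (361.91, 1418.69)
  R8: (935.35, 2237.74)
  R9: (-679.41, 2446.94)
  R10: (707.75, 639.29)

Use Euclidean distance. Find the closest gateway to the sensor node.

R7

Distances from (893.55, 1312.29):
R1: √((594.69)² + (-424.58)²) = √(353656.1961 + 180268.1764) = 730.70 m
R2: √((1450.89)² + (-2384.18)²) = √(2105081.7921 + 5684314.2724) = 2790.95 m
R3: √((2244.95)² + (-3380.77)²) = √(5039800.5025 + 11429605.7929) = 4058.25 m
R4: √((-13.24)² + (1638.33)²) = √(175.2976 + 2684125.1889) = 1638.38 m
R5: √((-367.58)² + (-2626.61)²) = √(135115.0564 + 6899080.0921) = 2652.21 m
R6: √((-2115.19)² + (-1218.74)²) = √(4474028.7361 + 1485327.1876) = 2441.18 m
R7: √((-531.64)² + (106.40)²) = √(282641.0896 + 11320.9600) = 542.18 m
R8: √((41.80)² + (925.45)²) = √(1747.2400 + 856457.7025) = 926.39 m
R9: √((-1572.96)² + (1134.65)²) = √(2474203.1616 + 1287430.6225) = 1939.49 m
R10: √((-185.80)² + (-673.00)²) = √(34521.6400 + 452929.0000) = 698.18 m
Minimum: R7 at 542.18 m.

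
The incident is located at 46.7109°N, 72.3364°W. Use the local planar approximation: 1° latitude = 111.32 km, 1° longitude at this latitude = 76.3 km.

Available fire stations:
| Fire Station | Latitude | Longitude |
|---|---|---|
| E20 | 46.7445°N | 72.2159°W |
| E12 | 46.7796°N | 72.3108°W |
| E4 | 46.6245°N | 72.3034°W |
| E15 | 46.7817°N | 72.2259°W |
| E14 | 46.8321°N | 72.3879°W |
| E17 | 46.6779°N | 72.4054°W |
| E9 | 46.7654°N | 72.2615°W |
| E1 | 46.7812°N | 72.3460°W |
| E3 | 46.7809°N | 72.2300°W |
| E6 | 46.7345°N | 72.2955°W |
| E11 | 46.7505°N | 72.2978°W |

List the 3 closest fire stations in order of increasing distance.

Distances from 46.7109°N, 72.3364°W:
E20: 9.9259 km
E12: 7.8932 km
E4: 9.9422 km
E15: 11.5413 km
E14: 14.0526 km
E17: 6.4197 km
E9: 8.3347 km
E1: 7.8600 km
E3: 11.2529 km
E6: 4.0793 km
E11: 5.3016 km
Sorted: E6 (4.0793 km) < E11 (5.3016 km) < E17 (6.4197 km) < E1 (7.8600 km) < E12 (7.8932 km) < …

E6, E11, E17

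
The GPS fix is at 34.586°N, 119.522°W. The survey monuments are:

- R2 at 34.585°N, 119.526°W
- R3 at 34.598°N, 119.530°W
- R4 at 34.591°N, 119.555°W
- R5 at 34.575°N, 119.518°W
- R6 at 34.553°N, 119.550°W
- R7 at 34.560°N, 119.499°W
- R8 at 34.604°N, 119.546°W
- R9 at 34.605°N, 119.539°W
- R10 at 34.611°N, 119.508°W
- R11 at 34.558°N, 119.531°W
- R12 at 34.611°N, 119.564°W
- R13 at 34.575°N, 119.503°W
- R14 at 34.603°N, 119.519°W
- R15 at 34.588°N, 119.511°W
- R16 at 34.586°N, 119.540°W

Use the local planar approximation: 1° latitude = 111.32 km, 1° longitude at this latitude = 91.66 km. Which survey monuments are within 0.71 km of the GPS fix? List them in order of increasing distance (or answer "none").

R2

Distances from 34.586°N, 119.522°W:
R2: √((-0.001·111.32)² + (-0.004·91.66)²) = √(0.01239 + 0.13442) = 0.383 km
R3: √((0.012·111.32)² + (-0.008·91.66)²) = √(1.78447 + 0.53770) = 1.524 km
R4: √((0.005·111.32)² + (-0.033·91.66)²) = √(0.30980 + 9.14929) = 3.076 km
R5: √((-0.011·111.32)² + (0.004·91.66)²) = √(1.49945 + 0.13442) = 1.278 km
R6: √((-0.033·111.32)² + (-0.028·91.66)²) = √(13.49504 + 6.58682) = 4.481 km
R7: √((-0.026·111.32)² + (0.023·91.66)²) = √(8.37709 + 4.44442) = 3.581 km
R8: √((0.018·111.32)² + (-0.024·91.66)²) = √(4.01505 + 4.83930) = 2.976 km
R9: √((0.019·111.32)² + (-0.017·91.66)²) = √(4.47356 + 2.42805) = 2.627 km
R10: √((0.025·111.32)² + (0.014·91.66)²) = √(7.74509 + 1.64670) = 3.065 km
R11: √((-0.028·111.32)² + (-0.009·91.66)²) = √(9.71544 + 0.68053) = 3.224 km
R12: √((0.025·111.32)² + (-0.042·91.66)²) = √(7.74509 + 14.82034) = 4.750 km
R13: √((-0.011·111.32)² + (0.019·91.66)²) = √(1.49945 + 3.03296) = 2.129 km
R14: √((0.017·111.32)² + (0.003·91.66)²) = √(3.58133 + 0.07561) = 1.912 km
R15: √((0.002·111.32)² + (0.011·91.66)²) = √(0.04957 + 1.01659) = 1.033 km
R16: √((0.000·111.32)² + (-0.018·91.66)²) = √(0.00000 + 2.72210) = 1.650 km
Threshold 0.71 km: R2 (0.383 km) is within range.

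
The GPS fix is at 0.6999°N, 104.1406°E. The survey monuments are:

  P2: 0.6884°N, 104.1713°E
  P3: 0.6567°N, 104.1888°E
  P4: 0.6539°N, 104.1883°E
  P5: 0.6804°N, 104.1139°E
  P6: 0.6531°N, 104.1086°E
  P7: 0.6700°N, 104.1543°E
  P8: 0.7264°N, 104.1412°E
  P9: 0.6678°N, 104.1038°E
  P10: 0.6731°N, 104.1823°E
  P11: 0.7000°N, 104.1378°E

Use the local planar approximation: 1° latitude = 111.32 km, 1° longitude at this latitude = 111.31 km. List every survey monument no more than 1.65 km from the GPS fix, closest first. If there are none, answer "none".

P11

Distances from 0.6999°N, 104.1406°E:
P2: √((-0.0115·111.32)² + (0.0307·111.31)²) = √(1.638861 + 11.677372) = 3.6491 km
P3: √((-0.0432·111.32)² + (0.0482·111.31)²) = √(23.126712 + 28.784749) = 7.2050 km
P4: √((-0.0460·111.32)² + (0.0477·111.31)²) = √(26.221773 + 28.190652) = 7.3765 km
P5: √((-0.0195·111.32)² + (-0.0267·111.31)²) = √(4.712112 + 8.832647) = 3.6803 km
P6: √((-0.0468·111.32)² + (-0.0320·111.31)²) = √(27.141766 + 12.687274) = 6.3110 km
P7: √((-0.0299·111.32)² + (0.0137·111.31)²) = √(11.078699 + 2.325463) = 3.6612 km
P8: √((0.0265·111.32)² + (0.0006·111.31)²) = √(8.702382 + 0.004460) = 2.9507 km
P9: √((-0.0321·111.32)² + (-0.0368·111.31)²) = √(12.768987 + 16.778920) = 5.4358 km
P10: √((-0.0268·111.32)² + (0.0417·111.31)²) = √(8.900532 + 21.544701) = 5.5177 km
P11: √((0.0001·111.32)² + (-0.0028·111.31)²) = √(0.000124 + 0.097137) = 0.3119 km
Threshold 1.65 km: P11 (0.3119 km) is within range.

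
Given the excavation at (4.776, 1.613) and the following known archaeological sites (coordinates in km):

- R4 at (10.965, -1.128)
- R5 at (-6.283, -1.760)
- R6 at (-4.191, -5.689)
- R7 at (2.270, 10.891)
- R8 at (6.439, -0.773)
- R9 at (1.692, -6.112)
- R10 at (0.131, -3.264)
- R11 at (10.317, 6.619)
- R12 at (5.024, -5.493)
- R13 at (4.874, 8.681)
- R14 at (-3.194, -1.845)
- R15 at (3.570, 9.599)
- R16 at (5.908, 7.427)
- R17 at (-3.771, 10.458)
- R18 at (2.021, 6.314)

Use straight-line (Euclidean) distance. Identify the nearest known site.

Distances from (4.776, 1.613):
R4: √((6.189)² + (-2.741)²) = √(38.30372 + 7.51308) = 6.769 km
R5: √((-11.059)² + (-3.373)²) = √(122.30148 + 11.37713) = 11.562 km
R6: √((-8.967)² + (-7.302)²) = √(80.40709 + 53.31920) = 11.564 km
R7: √((-2.506)² + (9.278)²) = √(6.28004 + 86.08128) = 9.610 km
R8: √((1.663)² + (-2.386)²) = √(2.76557 + 5.69300) = 2.908 km
R9: √((-3.084)² + (-7.725)²) = √(9.51106 + 59.67562) = 8.318 km
R10: √((-4.645)² + (-4.877)²) = √(21.57602 + 23.78513) = 6.735 km
R11: √((5.541)² + (5.006)²) = √(30.70268 + 25.06004) = 7.467 km
R12: √((0.248)² + (-7.106)²) = √(0.06150 + 50.49524) = 7.110 km
R13: √((0.098)² + (7.068)²) = √(0.00960 + 49.95662) = 7.069 km
R14: √((-7.970)² + (-3.458)²) = √(63.52090 + 11.95776) = 8.688 km
R15: √((-1.206)² + (7.986)²) = √(1.45444 + 63.77620) = 8.077 km
R16: √((1.132)² + (5.814)²) = √(1.28142 + 33.80260) = 5.923 km
R17: √((-8.547)² + (8.845)²) = √(73.05121 + 78.23403) = 12.300 km
R18: √((-2.755)² + (4.701)²) = √(7.59002 + 22.09940) = 5.449 km
Minimum: R8 at 2.908 km.

R8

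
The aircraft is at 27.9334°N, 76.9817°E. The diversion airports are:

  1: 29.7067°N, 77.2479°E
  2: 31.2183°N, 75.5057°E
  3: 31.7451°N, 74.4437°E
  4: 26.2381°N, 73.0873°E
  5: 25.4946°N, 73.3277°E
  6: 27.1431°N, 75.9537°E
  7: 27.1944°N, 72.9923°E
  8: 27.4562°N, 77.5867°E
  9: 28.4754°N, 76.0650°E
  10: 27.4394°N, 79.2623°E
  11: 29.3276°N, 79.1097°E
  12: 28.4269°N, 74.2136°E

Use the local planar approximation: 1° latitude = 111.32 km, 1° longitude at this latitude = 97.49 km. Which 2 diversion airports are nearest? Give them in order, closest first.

Distances from 27.9334°N, 76.9817°E:
1: √((1.7733·111.32)² + (0.2662·97.49)²) = √(38968.242883 + 673.497896) = 199.1023 km
2: √((3.2849·111.32)² + (-1.4760·97.49)²) = √(133718.255357 + 20705.840095) = 392.9683 km
3: √((3.8117·111.32)² + (-2.5380·97.49)²) = √(180046.141919 + 61221.416853) = 491.1899 km
4: √((-1.6953·111.32)² + (-3.8944·97.49)²) = √(35615.538843 + 144145.554747) = 423.9824 km
5: √((-2.4388·111.32)² + (-3.6540·97.49)²) = √(73705.308451 + 126898.715714) = 447.8884 km
6: √((-0.7903·111.32)² + (-1.0280·97.49)²) = √(7739.811063 + 10043.992277) = 133.3559 km
7: √((-0.7390·111.32)² + (-3.9894·97.49)²) = √(6767.609200 + 151263.904855) = 397.5318 km
8: √((-0.4772·111.32)² + (0.6050·97.49)²) = √(2821.936685 + 3478.811444) = 79.3773 km
9: √((0.5420·111.32)² + (-0.9167·97.49)²) = √(3640.365320 + 7986.832996) = 107.8295 km
10: √((-0.4940·111.32)² + (2.2806·97.49)²) = √(3024.128863 + 49433.160826) = 229.0356 km
11: √((1.3942·111.32)² + (2.1280·97.49)²) = √(24087.767583 + 43039.120504) = 259.0886 km
12: √((0.4935·111.32)² + (-2.7681·97.49)²) = √(3018.010242 + 72825.536285) = 275.3971 km
Sorted: 8 (79.3773 km) < 9 (107.8295 km) < 6 (133.3559 km) < 1 (199.1023 km) < …

8, 9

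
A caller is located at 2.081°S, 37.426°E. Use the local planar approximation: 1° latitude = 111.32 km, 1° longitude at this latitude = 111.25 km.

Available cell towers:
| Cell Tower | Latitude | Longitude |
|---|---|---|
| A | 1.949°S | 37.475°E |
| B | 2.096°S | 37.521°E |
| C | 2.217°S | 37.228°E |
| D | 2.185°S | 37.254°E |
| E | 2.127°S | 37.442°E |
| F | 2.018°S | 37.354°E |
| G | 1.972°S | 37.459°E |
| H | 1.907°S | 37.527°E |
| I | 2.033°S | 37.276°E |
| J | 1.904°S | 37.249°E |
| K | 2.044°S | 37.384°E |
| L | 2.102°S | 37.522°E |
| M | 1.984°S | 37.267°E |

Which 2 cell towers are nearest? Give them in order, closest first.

E, K

Distances from 2.081°S, 37.426°E:
A: 15.673 km
B: 10.700 km
C: 26.729 km
D: 22.365 km
E: 5.421 km
F: 10.646 km
G: 12.677 km
H: 22.393 km
I: 17.522 km
J: 27.856 km
K: 6.229 km
L: 10.933 km
M: 20.724 km
Sorted: E (5.421 km) < K (6.229 km) < F (10.646 km) < B (10.700 km) < …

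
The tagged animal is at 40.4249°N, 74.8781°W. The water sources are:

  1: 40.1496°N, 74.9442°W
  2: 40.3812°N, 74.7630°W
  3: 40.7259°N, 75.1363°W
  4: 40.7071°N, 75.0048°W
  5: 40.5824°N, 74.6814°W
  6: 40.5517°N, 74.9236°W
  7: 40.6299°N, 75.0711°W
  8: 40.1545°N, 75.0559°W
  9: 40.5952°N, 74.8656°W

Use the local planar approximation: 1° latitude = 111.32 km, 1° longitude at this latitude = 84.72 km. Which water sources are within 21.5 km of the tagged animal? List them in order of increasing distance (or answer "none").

Distances from 40.4249°N, 74.8781°W:
1: √((-0.2753·111.32)² + (-0.0661·84.72)²) = √(939.201588 + 31.359910) = 31.1538 km
2: √((-0.0437·111.32)² + (0.1151·84.72)²) = √(23.665150 + 95.087306) = 10.8974 km
3: √((0.3010·111.32)² + (-0.2582·84.72)²) = √(1122.740494 + 478.502675) = 40.0155 km
4: √((0.2822·111.32)² + (-0.1267·84.72)²) = √(986.871062 + 115.219271) = 33.1977 km
5: √((0.1575·111.32)² + (0.1967·84.72)²) = √(307.402582 + 277.703027) = 24.1890 km
6: √((0.1268·111.32)² + (-0.0455·84.72)²) = √(199.243840 + 14.859175) = 14.6323 km
7: √((0.2050·111.32)² + (-0.1930·84.72)²) = √(520.779784 + 267.353893) = 28.0737 km
8: √((-0.2704·111.32)² + (-0.1778·84.72)²) = √(906.065866 + 226.900476) = 33.6596 km
9: √((0.1703·111.32)² + (0.0125·84.72)²) = √(359.398029 + 1.121481) = 18.9874 km
Threshold 21.5 km: 2 (10.8974 km), 6 (14.6323 km), 9 (18.9874 km) are within range.

2, 6, 9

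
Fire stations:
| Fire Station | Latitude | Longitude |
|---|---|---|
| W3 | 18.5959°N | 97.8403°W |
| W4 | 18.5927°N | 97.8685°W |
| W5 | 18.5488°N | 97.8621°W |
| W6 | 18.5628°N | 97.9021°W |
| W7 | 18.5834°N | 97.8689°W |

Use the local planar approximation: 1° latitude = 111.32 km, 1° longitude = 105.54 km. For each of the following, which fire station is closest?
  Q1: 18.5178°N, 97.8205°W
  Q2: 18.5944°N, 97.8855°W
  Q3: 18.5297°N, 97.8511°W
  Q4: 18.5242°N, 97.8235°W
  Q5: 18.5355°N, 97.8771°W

Q1→W5; Q2→W4; Q3→W5; Q4→W5; Q5→W5

Q1 at 18.5178°N, 97.8205°W:
  W3: 8.9417 km
  W4: 9.7562 km
  W5: 5.5844 km
  W6: 9.9630 km
  W7: 8.9118 km
  → nearest: W5 (5.5844 km)
Q2 at 18.5944°N, 97.8855°W:
  W3: 4.7733 km
  W4: 1.8041 km
  W5: 5.6451 km
  W6: 3.9298 km
  W7: 2.1375 km
  → nearest: W4 (1.8041 km)
Q3 at 18.5297°N, 97.8511°W:
  W3: 7.4570 km
  W4: 7.2496 km
  W5: 2.4225 km
  W6: 6.5229 km
  W7: 6.2661 km
  → nearest: W5 (2.4225 km)
Q4 at 18.5242°N, 97.8235°W:
  W3: 8.1762 km
  W4: 8.9835 km
  W5: 4.9087 km
  W6: 9.3423 km
  W7: 8.1479 km
  → nearest: W5 (4.9087 km)
Q5 at 18.5355°N, 97.8771°W:
  W3: 7.7649 km
  W4: 6.4319 km
  W5: 2.1675 km
  W6: 4.0246 km
  W7: 5.4020 km
  → nearest: W5 (2.1675 km)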